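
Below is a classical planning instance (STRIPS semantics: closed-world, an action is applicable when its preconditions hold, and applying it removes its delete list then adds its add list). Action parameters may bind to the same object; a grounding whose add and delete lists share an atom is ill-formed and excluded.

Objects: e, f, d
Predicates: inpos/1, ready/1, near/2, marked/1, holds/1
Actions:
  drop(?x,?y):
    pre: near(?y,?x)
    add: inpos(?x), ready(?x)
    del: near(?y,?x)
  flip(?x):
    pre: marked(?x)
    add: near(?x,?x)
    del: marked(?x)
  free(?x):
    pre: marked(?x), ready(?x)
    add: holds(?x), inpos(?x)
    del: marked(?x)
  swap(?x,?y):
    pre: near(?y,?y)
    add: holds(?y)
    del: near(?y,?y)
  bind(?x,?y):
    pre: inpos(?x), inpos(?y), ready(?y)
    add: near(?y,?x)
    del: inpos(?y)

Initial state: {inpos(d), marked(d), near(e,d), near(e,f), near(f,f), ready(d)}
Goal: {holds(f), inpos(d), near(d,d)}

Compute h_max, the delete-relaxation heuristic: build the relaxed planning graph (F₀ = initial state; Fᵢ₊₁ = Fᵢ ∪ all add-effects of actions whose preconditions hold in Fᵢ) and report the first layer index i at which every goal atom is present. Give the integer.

1

F0 = init (6 atoms)
F1 = F0 ∪ {holds(d), holds(f), inpos(f), near(d,d), ready(f)}  (11 atoms)
goal ⊆ F1  ⇒  h_max = 1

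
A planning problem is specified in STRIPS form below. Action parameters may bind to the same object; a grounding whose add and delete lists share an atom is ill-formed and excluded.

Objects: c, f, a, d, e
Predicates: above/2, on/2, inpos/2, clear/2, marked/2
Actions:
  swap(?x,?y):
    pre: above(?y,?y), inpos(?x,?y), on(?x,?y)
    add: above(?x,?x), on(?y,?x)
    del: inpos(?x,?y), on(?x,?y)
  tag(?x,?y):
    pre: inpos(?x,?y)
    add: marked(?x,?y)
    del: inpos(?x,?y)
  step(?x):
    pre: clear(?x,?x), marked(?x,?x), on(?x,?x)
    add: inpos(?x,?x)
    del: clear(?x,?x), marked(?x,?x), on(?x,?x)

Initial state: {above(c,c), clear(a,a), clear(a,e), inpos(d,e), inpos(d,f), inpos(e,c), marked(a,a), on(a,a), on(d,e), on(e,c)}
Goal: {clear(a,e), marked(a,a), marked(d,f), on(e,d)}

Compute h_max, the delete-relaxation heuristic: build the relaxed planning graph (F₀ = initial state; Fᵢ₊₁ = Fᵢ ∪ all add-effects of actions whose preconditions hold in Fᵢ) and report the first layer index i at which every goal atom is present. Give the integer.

F0 = init (10 atoms)
F1 = F0 ∪ {above(e,e), inpos(a,a), marked(d,e), marked(d,f), marked(e,c), on(c,e)}  (16 atoms)
F2 = F1 ∪ {above(d,d), on(e,d)}  (18 atoms)
goal ⊆ F2  ⇒  h_max = 2

2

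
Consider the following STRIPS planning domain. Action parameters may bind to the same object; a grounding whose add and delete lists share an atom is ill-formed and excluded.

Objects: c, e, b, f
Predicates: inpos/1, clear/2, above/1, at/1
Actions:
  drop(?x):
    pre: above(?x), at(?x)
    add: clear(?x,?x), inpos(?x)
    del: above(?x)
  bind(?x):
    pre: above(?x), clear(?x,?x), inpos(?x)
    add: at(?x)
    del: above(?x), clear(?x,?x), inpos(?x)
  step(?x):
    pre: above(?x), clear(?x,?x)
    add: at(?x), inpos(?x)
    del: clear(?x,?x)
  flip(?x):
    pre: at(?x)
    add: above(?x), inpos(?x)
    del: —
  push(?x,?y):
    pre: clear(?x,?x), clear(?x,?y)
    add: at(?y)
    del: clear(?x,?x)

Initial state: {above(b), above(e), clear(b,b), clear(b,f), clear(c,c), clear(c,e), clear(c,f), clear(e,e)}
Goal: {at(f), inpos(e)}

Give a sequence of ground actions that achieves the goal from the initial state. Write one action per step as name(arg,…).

step(e); push(c,f)

1. step(e)  →  {above(b), above(e), at(e), clear(b,b), clear(b,f), clear(c,c), clear(c,e), clear(c,f), inpos(e)}
2. push(c,f)  →  {above(b), above(e), at(e), at(f), clear(b,b), clear(b,f), clear(c,e), clear(c,f), inpos(e)}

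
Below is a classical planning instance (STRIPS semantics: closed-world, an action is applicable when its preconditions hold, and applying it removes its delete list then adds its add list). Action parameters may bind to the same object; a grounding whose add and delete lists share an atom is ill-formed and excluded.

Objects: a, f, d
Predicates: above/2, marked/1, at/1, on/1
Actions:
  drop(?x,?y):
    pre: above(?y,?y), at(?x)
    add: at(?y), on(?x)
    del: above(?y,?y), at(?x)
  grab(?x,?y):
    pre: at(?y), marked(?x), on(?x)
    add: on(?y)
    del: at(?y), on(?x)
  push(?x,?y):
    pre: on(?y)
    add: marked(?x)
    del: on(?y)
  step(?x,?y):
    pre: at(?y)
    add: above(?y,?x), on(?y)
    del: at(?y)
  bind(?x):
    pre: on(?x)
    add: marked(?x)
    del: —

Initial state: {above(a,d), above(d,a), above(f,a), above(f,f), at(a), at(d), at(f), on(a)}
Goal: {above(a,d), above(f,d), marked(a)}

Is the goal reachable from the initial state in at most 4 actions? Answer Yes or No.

1. push(a,a)  →  {above(a,d), above(d,a), above(f,a), above(f,f), at(a), at(d), at(f), marked(a)}
2. step(d,f)  →  {above(a,d), above(d,a), above(f,a), above(f,d), above(f,f), at(a), at(d), marked(a), on(f)}
optimal plan length = 2; 2 ≤ 4

Yes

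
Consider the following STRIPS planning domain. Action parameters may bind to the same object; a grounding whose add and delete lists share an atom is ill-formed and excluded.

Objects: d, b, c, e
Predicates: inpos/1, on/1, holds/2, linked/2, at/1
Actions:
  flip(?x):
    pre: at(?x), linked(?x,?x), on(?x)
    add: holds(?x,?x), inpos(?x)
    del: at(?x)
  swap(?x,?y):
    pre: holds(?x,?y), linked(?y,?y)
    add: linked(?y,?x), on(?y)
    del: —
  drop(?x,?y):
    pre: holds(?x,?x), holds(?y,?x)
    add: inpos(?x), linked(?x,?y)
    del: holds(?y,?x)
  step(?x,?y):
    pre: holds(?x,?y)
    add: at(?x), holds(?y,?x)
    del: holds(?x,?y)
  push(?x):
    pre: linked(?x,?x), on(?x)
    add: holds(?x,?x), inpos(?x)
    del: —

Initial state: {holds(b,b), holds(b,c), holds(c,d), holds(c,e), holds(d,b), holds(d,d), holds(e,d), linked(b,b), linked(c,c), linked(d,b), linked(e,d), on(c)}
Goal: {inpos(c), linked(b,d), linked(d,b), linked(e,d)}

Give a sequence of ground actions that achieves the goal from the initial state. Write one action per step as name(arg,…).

swap(d,b); push(c)

1. swap(d,b)  →  {holds(b,b), holds(b,c), holds(c,d), holds(c,e), holds(d,b), holds(d,d), holds(e,d), linked(b,b), linked(b,d), linked(c,c), linked(d,b), linked(e,d), on(b), on(c)}
2. push(c)  →  {holds(b,b), holds(b,c), holds(c,c), holds(c,d), holds(c,e), holds(d,b), holds(d,d), holds(e,d), inpos(c), linked(b,b), linked(b,d), linked(c,c), linked(d,b), linked(e,d), on(b), on(c)}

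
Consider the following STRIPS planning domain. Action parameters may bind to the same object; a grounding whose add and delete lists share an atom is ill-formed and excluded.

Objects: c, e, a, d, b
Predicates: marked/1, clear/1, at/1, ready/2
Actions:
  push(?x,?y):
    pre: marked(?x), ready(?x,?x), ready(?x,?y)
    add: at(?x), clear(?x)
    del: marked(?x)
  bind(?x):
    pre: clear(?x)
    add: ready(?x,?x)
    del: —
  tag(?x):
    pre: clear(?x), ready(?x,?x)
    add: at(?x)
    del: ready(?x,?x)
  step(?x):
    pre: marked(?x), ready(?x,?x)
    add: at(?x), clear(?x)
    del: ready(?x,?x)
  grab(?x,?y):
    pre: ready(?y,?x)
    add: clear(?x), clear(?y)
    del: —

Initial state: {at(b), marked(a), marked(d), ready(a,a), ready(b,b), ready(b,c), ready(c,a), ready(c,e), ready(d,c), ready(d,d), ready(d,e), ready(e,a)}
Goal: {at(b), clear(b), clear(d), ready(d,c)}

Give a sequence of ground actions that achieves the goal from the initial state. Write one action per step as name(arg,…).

1. push(d,c)  →  {at(b), at(d), clear(d), marked(a), ready(a,a), ready(b,b), ready(b,c), ready(c,a), ready(c,e), ready(d,c), ready(d,d), ready(d,e), ready(e,a)}
2. grab(c,b)  →  {at(b), at(d), clear(b), clear(c), clear(d), marked(a), ready(a,a), ready(b,b), ready(b,c), ready(c,a), ready(c,e), ready(d,c), ready(d,d), ready(d,e), ready(e,a)}

push(d,c); grab(c,b)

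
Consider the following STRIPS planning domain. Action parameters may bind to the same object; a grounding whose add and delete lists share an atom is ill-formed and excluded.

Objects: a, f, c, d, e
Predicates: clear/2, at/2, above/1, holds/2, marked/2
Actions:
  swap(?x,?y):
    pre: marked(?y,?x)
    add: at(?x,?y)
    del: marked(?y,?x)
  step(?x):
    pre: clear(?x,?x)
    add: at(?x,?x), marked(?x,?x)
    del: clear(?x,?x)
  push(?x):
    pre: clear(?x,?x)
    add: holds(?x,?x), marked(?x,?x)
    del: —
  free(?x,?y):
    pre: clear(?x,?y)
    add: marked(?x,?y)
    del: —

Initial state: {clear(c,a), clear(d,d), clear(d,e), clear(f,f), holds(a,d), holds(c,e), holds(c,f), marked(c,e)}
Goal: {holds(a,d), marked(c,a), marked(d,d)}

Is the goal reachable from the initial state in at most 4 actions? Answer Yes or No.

Yes

1. step(d)  →  {at(d,d), clear(c,a), clear(d,e), clear(f,f), holds(a,d), holds(c,e), holds(c,f), marked(c,e), marked(d,d)}
2. free(c,a)  →  {at(d,d), clear(c,a), clear(d,e), clear(f,f), holds(a,d), holds(c,e), holds(c,f), marked(c,a), marked(c,e), marked(d,d)}
optimal plan length = 2; 2 ≤ 4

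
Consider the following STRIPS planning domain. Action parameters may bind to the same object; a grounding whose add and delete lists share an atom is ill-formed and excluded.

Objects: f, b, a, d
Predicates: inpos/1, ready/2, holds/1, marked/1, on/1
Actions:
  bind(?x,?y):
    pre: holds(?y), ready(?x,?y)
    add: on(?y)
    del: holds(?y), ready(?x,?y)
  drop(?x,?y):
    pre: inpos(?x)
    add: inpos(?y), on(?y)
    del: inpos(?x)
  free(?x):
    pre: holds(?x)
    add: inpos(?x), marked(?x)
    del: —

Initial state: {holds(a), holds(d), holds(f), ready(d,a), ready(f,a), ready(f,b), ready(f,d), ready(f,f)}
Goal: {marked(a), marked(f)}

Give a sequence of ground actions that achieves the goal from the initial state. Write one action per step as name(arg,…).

1. free(f)  →  {holds(a), holds(d), holds(f), inpos(f), marked(f), ready(d,a), ready(f,a), ready(f,b), ready(f,d), ready(f,f)}
2. free(a)  →  {holds(a), holds(d), holds(f), inpos(a), inpos(f), marked(a), marked(f), ready(d,a), ready(f,a), ready(f,b), ready(f,d), ready(f,f)}

free(f); free(a)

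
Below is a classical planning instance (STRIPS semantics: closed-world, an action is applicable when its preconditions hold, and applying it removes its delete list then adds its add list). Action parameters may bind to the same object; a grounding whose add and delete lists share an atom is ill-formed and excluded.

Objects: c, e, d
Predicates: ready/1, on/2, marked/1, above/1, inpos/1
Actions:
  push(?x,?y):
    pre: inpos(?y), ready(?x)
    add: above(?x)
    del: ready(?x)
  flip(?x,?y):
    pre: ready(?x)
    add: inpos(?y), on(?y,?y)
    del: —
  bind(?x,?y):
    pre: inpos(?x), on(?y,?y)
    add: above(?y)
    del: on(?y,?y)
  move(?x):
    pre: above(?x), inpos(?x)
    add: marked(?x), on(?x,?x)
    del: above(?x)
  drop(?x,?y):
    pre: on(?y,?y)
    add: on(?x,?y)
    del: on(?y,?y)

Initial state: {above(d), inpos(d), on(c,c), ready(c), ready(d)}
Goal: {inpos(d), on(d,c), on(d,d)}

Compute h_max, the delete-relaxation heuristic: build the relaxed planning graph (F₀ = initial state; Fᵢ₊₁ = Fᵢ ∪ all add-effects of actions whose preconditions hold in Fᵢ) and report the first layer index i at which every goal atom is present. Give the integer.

1

F0 = init (5 atoms)
F1 = F0 ∪ {above(c), inpos(c), inpos(e), marked(d), on(d,c), on(d,d), on(e,c), on(e,e)}  (13 atoms)
goal ⊆ F1  ⇒  h_max = 1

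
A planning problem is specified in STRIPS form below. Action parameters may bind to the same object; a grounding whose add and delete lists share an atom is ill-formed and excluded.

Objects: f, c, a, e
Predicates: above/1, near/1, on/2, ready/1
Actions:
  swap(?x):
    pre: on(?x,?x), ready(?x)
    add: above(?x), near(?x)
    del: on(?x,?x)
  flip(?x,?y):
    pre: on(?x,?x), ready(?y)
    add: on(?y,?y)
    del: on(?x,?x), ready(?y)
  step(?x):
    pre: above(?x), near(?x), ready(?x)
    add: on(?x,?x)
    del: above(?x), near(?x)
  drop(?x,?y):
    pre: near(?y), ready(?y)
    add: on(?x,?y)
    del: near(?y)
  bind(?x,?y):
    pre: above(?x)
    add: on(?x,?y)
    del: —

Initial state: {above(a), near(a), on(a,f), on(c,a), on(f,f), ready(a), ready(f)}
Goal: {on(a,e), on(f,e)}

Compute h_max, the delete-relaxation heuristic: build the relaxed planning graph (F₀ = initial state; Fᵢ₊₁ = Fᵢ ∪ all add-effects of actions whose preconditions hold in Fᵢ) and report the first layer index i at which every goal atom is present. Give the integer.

2

F0 = init (7 atoms)
F1 = F0 ∪ {above(f), near(f), on(a,a), on(a,c), on(a,e), on(e,a), on(f,a)}  (14 atoms)
F2 = F1 ∪ {on(c,f), on(e,f), on(f,c), on(f,e)}  (18 atoms)
goal ⊆ F2  ⇒  h_max = 2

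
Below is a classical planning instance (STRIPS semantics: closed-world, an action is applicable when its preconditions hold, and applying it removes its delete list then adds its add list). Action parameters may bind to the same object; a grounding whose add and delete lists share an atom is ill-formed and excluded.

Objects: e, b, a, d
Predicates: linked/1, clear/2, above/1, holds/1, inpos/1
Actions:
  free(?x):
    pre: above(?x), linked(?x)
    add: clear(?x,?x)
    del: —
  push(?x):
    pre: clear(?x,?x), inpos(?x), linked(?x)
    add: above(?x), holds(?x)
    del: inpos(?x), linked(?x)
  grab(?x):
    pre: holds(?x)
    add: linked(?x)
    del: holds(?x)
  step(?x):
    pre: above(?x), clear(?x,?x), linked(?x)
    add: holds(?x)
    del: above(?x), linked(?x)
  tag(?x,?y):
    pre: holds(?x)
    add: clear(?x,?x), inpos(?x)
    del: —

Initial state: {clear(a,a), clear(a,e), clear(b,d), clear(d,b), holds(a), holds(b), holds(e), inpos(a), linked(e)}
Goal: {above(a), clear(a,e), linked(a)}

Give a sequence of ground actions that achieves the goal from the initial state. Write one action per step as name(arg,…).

1. grab(a)  →  {clear(a,a), clear(a,e), clear(b,d), clear(d,b), holds(b), holds(e), inpos(a), linked(a), linked(e)}
2. push(a)  →  {above(a), clear(a,a), clear(a,e), clear(b,d), clear(d,b), holds(a), holds(b), holds(e), linked(e)}
3. grab(a)  →  {above(a), clear(a,a), clear(a,e), clear(b,d), clear(d,b), holds(b), holds(e), linked(a), linked(e)}

grab(a); push(a); grab(a)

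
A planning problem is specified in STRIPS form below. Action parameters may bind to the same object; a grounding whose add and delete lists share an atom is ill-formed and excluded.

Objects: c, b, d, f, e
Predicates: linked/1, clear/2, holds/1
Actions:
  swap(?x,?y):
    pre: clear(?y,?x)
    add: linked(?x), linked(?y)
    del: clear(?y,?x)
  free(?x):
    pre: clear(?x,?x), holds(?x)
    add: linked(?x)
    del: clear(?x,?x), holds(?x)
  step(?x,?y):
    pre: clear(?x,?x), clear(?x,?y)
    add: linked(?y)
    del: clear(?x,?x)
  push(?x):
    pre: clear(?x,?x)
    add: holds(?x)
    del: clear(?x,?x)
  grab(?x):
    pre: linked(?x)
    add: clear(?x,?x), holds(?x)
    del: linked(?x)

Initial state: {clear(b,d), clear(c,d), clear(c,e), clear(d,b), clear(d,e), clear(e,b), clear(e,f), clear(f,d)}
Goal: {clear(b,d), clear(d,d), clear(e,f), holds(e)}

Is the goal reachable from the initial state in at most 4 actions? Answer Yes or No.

Yes

1. swap(e,d)  →  {clear(b,d), clear(c,d), clear(c,e), clear(d,b), clear(e,b), clear(e,f), clear(f,d), linked(d), linked(e)}
2. grab(d)  →  {clear(b,d), clear(c,d), clear(c,e), clear(d,b), clear(d,d), clear(e,b), clear(e,f), clear(f,d), holds(d), linked(e)}
3. grab(e)  →  {clear(b,d), clear(c,d), clear(c,e), clear(d,b), clear(d,d), clear(e,b), clear(e,e), clear(e,f), clear(f,d), holds(d), holds(e)}
optimal plan length = 3; 3 ≤ 4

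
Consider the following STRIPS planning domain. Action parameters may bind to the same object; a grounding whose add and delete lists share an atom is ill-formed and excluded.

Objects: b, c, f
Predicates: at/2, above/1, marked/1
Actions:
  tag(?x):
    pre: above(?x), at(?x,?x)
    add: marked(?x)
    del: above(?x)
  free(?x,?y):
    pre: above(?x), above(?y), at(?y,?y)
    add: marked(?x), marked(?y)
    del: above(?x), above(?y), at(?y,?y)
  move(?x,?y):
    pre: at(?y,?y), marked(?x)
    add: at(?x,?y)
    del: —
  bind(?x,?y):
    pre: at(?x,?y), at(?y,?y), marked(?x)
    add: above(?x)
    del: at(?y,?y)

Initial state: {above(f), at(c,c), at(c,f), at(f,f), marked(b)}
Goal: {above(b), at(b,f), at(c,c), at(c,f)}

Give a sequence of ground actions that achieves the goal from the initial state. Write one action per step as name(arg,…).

move(b,f); bind(b,f)

1. move(b,f)  →  {above(f), at(b,f), at(c,c), at(c,f), at(f,f), marked(b)}
2. bind(b,f)  →  {above(b), above(f), at(b,f), at(c,c), at(c,f), marked(b)}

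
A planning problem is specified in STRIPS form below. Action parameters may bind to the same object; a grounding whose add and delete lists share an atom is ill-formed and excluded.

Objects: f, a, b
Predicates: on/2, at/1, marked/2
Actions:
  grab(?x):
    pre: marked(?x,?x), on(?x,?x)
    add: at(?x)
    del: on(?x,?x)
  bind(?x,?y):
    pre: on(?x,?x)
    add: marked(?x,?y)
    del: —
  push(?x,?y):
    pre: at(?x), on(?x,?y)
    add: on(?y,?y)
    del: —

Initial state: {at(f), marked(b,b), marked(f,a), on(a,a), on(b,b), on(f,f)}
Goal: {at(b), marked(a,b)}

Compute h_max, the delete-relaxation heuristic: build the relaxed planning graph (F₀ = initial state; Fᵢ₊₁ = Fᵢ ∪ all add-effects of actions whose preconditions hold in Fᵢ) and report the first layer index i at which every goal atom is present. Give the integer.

1

F0 = init (6 atoms)
F1 = F0 ∪ {at(b), marked(a,a), marked(a,b), marked(a,f), marked(b,a), marked(b,f), marked(f,b), marked(f,f)}  (14 atoms)
goal ⊆ F1  ⇒  h_max = 1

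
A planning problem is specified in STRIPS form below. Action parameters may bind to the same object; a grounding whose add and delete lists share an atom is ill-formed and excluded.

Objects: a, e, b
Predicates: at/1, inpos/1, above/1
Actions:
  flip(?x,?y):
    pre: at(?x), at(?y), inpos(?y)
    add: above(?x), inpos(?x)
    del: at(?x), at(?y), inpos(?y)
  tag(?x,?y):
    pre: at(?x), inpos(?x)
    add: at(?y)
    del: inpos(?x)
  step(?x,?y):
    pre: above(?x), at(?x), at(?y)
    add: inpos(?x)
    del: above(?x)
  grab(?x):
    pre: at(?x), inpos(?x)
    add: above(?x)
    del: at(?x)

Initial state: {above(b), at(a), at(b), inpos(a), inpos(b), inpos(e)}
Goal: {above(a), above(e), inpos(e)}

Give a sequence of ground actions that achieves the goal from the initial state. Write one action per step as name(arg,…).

1. tag(a,e)  →  {above(b), at(a), at(b), at(e), inpos(b), inpos(e)}
2. flip(a,b)  →  {above(a), above(b), at(e), inpos(a), inpos(e)}
3. grab(e)  →  {above(a), above(b), above(e), inpos(a), inpos(e)}

tag(a,e); flip(a,b); grab(e)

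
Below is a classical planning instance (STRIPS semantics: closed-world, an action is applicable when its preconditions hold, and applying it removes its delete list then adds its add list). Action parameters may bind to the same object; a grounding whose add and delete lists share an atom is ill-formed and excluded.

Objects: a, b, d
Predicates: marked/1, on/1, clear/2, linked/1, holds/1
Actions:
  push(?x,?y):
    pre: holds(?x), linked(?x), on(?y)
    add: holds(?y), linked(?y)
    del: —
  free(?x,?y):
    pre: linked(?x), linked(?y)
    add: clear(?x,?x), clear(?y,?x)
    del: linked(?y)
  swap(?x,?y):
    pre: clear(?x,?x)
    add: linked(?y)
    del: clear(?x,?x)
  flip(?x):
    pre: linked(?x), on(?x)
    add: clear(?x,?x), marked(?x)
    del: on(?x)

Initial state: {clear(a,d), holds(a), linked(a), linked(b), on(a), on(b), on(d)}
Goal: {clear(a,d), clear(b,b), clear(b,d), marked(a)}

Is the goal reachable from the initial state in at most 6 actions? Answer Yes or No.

1. push(a,d)  →  {clear(a,d), holds(a), holds(d), linked(a), linked(b), linked(d), on(a), on(b), on(d)}
2. flip(a)  →  {clear(a,a), clear(a,d), holds(a), holds(d), linked(a), linked(b), linked(d), marked(a), on(b), on(d)}
3. free(b,a)  →  {clear(a,a), clear(a,b), clear(a,d), clear(b,b), holds(a), holds(d), linked(b), linked(d), marked(a), on(b), on(d)}
4. free(d,b)  →  {clear(a,a), clear(a,b), clear(a,d), clear(b,b), clear(b,d), clear(d,d), holds(a), holds(d), linked(d), marked(a), on(b), on(d)}
optimal plan length = 4; 4 ≤ 6

Yes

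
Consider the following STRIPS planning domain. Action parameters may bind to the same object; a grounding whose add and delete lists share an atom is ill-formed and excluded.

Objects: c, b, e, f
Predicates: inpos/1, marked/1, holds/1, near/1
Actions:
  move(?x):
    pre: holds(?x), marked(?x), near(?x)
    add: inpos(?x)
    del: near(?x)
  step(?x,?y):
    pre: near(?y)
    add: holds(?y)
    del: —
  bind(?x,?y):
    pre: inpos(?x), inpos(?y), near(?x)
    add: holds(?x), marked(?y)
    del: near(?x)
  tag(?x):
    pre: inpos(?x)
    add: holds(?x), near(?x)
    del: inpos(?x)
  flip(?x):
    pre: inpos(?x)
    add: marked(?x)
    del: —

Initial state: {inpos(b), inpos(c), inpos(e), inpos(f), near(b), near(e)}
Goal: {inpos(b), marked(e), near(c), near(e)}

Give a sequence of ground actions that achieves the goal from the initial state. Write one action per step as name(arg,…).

bind(b,e); tag(c)

1. bind(b,e)  →  {holds(b), inpos(b), inpos(c), inpos(e), inpos(f), marked(e), near(e)}
2. tag(c)  →  {holds(b), holds(c), inpos(b), inpos(e), inpos(f), marked(e), near(c), near(e)}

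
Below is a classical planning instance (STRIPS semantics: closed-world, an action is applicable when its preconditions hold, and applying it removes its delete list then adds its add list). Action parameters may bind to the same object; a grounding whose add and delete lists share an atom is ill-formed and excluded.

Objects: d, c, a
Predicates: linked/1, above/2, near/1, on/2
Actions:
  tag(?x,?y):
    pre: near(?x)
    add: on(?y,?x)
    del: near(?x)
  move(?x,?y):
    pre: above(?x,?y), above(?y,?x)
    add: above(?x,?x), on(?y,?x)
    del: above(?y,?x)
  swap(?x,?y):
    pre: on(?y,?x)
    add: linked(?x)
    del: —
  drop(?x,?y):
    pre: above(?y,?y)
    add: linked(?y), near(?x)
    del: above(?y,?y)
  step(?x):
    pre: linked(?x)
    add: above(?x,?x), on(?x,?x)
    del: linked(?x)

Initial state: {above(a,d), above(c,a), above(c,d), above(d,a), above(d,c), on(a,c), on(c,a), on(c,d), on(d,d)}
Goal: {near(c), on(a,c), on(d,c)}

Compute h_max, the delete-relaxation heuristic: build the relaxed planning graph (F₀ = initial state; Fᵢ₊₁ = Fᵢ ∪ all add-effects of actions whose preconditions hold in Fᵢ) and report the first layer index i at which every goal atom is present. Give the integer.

2

F0 = init (9 atoms)
F1 = F0 ∪ {above(a,a), above(c,c), above(d,d), linked(a), linked(c), linked(d), on(a,d), on(d,a), on(d,c)}  (18 atoms)
F2 = F1 ∪ {near(a), near(c), near(d), on(a,a), on(c,c)}  (23 atoms)
goal ⊆ F2  ⇒  h_max = 2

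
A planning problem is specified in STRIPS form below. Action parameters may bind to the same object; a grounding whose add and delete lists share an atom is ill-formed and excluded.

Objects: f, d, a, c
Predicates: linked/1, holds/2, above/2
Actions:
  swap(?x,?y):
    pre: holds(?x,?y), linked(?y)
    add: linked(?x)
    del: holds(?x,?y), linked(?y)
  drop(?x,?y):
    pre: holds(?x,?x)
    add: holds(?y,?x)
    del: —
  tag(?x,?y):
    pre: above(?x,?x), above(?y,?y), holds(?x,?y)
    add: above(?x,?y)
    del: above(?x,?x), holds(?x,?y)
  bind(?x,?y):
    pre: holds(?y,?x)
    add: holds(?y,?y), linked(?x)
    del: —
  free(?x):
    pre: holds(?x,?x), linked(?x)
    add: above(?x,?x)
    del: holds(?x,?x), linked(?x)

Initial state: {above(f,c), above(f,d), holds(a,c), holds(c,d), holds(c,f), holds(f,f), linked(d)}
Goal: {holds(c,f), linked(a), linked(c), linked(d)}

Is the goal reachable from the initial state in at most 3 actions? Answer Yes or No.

Yes

1. bind(c,a)  →  {above(f,c), above(f,d), holds(a,a), holds(a,c), holds(c,d), holds(c,f), holds(f,f), linked(c), linked(d)}
2. bind(a,a)  →  {above(f,c), above(f,d), holds(a,a), holds(a,c), holds(c,d), holds(c,f), holds(f,f), linked(a), linked(c), linked(d)}
optimal plan length = 2; 2 ≤ 3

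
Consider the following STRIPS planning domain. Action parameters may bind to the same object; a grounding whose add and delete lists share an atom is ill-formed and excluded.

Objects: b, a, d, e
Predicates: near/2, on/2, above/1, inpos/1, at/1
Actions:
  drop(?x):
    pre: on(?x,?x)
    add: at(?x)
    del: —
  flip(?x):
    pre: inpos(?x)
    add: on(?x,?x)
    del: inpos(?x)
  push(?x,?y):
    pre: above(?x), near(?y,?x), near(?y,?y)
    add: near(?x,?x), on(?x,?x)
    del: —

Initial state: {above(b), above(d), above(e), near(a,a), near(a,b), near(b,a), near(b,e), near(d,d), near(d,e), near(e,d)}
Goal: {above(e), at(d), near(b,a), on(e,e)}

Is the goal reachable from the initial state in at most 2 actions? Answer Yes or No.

1. push(d,d)  →  {above(b), above(d), above(e), near(a,a), near(a,b), near(b,a), near(b,e), near(d,d), near(d,e), near(e,d), on(d,d)}
2. drop(d)  →  {above(b), above(d), above(e), at(d), near(a,a), near(a,b), near(b,a), near(b,e), near(d,d), near(d,e), near(e,d), on(d,d)}
3. push(e,d)  →  {above(b), above(d), above(e), at(d), near(a,a), near(a,b), near(b,a), near(b,e), near(d,d), near(d,e), near(e,d), near(e,e), on(d,d), on(e,e)}
optimal plan length = 3; 3 > 2

No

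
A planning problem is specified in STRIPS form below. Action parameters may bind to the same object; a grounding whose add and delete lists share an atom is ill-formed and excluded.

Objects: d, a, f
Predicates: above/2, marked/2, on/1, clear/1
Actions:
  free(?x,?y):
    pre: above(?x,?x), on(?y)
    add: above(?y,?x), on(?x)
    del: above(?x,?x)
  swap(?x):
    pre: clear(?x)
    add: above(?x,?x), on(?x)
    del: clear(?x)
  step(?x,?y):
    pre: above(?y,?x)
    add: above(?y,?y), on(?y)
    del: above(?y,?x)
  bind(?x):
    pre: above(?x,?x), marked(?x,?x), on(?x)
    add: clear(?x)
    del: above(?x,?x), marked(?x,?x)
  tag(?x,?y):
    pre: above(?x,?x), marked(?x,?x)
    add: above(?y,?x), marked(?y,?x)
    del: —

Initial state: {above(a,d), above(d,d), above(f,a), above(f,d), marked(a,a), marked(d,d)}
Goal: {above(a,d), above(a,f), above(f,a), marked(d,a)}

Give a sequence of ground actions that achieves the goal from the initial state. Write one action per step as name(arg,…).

step(d,a); free(d,a); step(d,f); free(f,a); tag(a,d)

1. step(d,a)  →  {above(a,a), above(d,d), above(f,a), above(f,d), marked(a,a), marked(d,d), on(a)}
2. free(d,a)  →  {above(a,a), above(a,d), above(f,a), above(f,d), marked(a,a), marked(d,d), on(a), on(d)}
3. step(d,f)  →  {above(a,a), above(a,d), above(f,a), above(f,f), marked(a,a), marked(d,d), on(a), on(d), on(f)}
4. free(f,a)  →  {above(a,a), above(a,d), above(a,f), above(f,a), marked(a,a), marked(d,d), on(a), on(d), on(f)}
5. tag(a,d)  →  {above(a,a), above(a,d), above(a,f), above(d,a), above(f,a), marked(a,a), marked(d,a), marked(d,d), on(a), on(d), on(f)}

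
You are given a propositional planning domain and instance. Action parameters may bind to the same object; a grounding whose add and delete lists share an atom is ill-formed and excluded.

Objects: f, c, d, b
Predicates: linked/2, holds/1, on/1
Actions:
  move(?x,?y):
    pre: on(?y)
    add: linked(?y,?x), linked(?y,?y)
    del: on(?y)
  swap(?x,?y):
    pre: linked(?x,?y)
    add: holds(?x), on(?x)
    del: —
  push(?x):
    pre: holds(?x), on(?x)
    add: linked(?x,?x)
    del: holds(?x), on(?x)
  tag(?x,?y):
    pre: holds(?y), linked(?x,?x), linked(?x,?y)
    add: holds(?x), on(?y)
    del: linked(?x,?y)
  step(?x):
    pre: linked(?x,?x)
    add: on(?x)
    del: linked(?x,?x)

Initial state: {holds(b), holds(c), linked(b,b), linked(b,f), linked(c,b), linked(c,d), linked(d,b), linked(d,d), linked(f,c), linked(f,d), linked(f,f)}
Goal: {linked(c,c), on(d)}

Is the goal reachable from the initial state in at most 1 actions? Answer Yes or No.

No

1. swap(c,d)  →  {holds(b), holds(c), linked(b,b), linked(b,f), linked(c,b), linked(c,d), linked(d,b), linked(d,d), linked(f,c), linked(f,d), linked(f,f), on(c)}
2. move(f,c)  →  {holds(b), holds(c), linked(b,b), linked(b,f), linked(c,b), linked(c,c), linked(c,d), linked(c,f), linked(d,b), linked(d,d), linked(f,c), linked(f,d), linked(f,f)}
3. swap(d,d)  →  {holds(b), holds(c), holds(d), linked(b,b), linked(b,f), linked(c,b), linked(c,c), linked(c,d), linked(c,f), linked(d,b), linked(d,d), linked(f,c), linked(f,d), linked(f,f), on(d)}
optimal plan length = 3; 3 > 1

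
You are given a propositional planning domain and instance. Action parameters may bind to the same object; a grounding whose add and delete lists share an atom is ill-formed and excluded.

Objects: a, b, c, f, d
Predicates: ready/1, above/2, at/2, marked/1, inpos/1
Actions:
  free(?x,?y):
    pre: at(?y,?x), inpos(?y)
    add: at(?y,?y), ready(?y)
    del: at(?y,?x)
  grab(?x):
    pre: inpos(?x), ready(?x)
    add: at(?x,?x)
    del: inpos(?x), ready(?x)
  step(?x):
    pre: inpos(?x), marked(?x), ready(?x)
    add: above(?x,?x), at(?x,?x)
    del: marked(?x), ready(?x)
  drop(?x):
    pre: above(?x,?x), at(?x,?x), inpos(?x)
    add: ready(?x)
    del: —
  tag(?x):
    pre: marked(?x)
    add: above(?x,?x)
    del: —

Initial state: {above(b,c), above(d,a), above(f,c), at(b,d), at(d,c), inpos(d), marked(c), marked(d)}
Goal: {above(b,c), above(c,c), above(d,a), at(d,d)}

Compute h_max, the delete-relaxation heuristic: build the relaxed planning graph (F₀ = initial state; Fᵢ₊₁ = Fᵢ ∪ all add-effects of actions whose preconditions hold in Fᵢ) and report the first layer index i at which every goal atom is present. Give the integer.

1

F0 = init (8 atoms)
F1 = F0 ∪ {above(c,c), above(d,d), at(d,d), ready(d)}  (12 atoms)
goal ⊆ F1  ⇒  h_max = 1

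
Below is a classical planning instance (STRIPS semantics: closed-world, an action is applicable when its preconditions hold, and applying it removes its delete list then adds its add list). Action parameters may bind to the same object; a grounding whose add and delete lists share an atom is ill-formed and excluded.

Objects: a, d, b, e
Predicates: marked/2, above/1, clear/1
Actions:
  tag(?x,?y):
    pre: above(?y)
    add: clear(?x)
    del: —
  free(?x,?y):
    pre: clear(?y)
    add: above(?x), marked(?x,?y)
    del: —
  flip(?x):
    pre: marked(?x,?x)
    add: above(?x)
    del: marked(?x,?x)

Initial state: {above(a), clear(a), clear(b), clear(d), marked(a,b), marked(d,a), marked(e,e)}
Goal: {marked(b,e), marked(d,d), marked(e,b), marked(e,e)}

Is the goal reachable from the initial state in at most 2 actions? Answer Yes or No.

1. tag(e,a)  →  {above(a), clear(a), clear(b), clear(d), clear(e), marked(a,b), marked(d,a), marked(e,e)}
2. free(d,d)  →  {above(a), above(d), clear(a), clear(b), clear(d), clear(e), marked(a,b), marked(d,a), marked(d,d), marked(e,e)}
3. free(b,e)  →  {above(a), above(b), above(d), clear(a), clear(b), clear(d), clear(e), marked(a,b), marked(b,e), marked(d,a), marked(d,d), marked(e,e)}
4. free(e,b)  →  {above(a), above(b), above(d), above(e), clear(a), clear(b), clear(d), clear(e), marked(a,b), marked(b,e), marked(d,a), marked(d,d), marked(e,b), marked(e,e)}
optimal plan length = 4; 4 > 2

No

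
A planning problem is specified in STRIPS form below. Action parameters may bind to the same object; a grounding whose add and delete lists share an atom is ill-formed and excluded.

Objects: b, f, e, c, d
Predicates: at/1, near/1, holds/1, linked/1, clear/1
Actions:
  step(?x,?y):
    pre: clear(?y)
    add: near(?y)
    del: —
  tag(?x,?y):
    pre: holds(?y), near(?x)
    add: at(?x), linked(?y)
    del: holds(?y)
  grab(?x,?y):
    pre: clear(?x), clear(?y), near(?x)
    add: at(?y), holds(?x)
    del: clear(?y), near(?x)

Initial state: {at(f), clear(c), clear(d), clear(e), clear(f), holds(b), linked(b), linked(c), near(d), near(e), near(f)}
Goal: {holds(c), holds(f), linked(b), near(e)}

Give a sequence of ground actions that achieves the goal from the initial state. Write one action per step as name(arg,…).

step(b,c); grab(f,f); grab(c,e)

1. step(b,c)  →  {at(f), clear(c), clear(d), clear(e), clear(f), holds(b), linked(b), linked(c), near(c), near(d), near(e), near(f)}
2. grab(f,f)  →  {at(f), clear(c), clear(d), clear(e), holds(b), holds(f), linked(b), linked(c), near(c), near(d), near(e)}
3. grab(c,e)  →  {at(e), at(f), clear(c), clear(d), holds(b), holds(c), holds(f), linked(b), linked(c), near(d), near(e)}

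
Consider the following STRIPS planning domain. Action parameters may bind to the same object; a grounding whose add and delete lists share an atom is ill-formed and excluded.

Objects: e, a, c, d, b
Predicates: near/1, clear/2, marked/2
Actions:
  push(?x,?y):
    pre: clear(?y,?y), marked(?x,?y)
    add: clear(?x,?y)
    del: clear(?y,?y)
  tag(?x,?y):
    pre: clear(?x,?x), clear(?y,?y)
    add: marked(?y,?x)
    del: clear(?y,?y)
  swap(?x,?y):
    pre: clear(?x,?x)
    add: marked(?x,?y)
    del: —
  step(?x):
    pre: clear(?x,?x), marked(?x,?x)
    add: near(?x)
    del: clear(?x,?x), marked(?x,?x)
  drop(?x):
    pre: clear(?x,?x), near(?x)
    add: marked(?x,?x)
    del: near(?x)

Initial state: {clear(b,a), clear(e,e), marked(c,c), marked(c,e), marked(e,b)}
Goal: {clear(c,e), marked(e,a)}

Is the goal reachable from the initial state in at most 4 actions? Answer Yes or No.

1. swap(e,a)  →  {clear(b,a), clear(e,e), marked(c,c), marked(c,e), marked(e,a), marked(e,b)}
2. push(c,e)  →  {clear(b,a), clear(c,e), marked(c,c), marked(c,e), marked(e,a), marked(e,b)}
optimal plan length = 2; 2 ≤ 4

Yes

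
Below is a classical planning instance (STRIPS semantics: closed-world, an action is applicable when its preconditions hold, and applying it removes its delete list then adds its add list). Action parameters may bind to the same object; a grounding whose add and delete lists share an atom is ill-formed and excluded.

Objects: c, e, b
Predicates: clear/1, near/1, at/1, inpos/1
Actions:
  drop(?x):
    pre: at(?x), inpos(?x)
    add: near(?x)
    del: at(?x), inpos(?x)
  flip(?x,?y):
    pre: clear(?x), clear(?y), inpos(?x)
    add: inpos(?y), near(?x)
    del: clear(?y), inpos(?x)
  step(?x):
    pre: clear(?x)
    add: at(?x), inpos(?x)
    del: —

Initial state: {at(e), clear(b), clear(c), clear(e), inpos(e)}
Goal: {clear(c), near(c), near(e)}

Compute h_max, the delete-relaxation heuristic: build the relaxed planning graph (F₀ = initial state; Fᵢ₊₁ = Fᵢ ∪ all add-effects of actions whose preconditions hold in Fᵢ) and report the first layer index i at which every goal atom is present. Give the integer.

F0 = init (5 atoms)
F1 = F0 ∪ {at(b), at(c), inpos(b), inpos(c), near(e)}  (10 atoms)
F2 = F1 ∪ {near(b), near(c)}  (12 atoms)
goal ⊆ F2  ⇒  h_max = 2

2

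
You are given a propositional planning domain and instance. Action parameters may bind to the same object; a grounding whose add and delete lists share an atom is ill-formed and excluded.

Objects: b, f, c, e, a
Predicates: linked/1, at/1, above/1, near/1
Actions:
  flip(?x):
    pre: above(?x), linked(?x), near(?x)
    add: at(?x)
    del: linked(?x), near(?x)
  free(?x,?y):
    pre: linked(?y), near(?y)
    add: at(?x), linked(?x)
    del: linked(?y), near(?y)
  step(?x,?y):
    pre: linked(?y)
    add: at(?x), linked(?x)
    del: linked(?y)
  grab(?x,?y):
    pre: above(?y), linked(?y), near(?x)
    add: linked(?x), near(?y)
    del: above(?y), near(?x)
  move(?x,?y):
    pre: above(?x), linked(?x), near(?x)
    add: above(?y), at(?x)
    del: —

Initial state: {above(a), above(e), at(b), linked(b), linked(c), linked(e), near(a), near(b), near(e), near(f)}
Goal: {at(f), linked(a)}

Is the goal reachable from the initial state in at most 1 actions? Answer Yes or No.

No

1. free(f,b)  →  {above(a), above(e), at(b), at(f), linked(c), linked(e), linked(f), near(a), near(e), near(f)}
2. free(a,f)  →  {above(a), above(e), at(a), at(b), at(f), linked(a), linked(c), linked(e), near(a), near(e)}
optimal plan length = 2; 2 > 1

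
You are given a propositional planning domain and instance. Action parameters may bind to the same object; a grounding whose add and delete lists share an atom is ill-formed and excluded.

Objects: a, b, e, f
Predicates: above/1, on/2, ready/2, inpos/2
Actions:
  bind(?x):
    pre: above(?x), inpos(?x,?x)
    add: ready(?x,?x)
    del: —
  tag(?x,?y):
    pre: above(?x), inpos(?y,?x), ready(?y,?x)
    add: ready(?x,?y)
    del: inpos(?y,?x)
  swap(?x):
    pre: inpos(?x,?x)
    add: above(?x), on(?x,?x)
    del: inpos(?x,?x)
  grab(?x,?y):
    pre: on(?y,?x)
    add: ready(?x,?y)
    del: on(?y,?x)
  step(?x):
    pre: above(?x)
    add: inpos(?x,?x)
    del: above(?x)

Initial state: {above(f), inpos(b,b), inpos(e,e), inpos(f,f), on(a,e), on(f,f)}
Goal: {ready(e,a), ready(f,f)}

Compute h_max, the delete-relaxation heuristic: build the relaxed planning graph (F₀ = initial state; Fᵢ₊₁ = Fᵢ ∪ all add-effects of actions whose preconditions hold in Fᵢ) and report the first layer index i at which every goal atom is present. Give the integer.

1

F0 = init (6 atoms)
F1 = F0 ∪ {above(b), above(e), on(b,b), on(e,e), ready(e,a), ready(f,f)}  (12 atoms)
goal ⊆ F1  ⇒  h_max = 1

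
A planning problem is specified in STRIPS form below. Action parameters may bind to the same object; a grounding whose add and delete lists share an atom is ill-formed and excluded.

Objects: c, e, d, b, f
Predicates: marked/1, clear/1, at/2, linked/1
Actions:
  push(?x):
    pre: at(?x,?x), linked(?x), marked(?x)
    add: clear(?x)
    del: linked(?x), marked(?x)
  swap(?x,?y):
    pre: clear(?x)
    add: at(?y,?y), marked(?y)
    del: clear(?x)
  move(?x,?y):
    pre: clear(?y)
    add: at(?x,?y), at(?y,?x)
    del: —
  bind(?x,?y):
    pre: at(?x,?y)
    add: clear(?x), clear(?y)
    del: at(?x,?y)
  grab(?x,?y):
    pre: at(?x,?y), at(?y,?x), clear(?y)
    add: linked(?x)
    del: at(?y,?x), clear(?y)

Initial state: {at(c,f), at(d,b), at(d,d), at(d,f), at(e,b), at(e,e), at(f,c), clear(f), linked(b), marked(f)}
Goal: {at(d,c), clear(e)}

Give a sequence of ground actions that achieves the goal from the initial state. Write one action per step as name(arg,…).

1. bind(c,f)  →  {at(d,b), at(d,d), at(d,f), at(e,b), at(e,e), at(f,c), clear(c), clear(f), linked(b), marked(f)}
2. move(d,c)  →  {at(c,d), at(d,b), at(d,c), at(d,d), at(d,f), at(e,b), at(e,e), at(f,c), clear(c), clear(f), linked(b), marked(f)}
3. bind(e,e)  →  {at(c,d), at(d,b), at(d,c), at(d,d), at(d,f), at(e,b), at(f,c), clear(c), clear(e), clear(f), linked(b), marked(f)}

bind(c,f); move(d,c); bind(e,e)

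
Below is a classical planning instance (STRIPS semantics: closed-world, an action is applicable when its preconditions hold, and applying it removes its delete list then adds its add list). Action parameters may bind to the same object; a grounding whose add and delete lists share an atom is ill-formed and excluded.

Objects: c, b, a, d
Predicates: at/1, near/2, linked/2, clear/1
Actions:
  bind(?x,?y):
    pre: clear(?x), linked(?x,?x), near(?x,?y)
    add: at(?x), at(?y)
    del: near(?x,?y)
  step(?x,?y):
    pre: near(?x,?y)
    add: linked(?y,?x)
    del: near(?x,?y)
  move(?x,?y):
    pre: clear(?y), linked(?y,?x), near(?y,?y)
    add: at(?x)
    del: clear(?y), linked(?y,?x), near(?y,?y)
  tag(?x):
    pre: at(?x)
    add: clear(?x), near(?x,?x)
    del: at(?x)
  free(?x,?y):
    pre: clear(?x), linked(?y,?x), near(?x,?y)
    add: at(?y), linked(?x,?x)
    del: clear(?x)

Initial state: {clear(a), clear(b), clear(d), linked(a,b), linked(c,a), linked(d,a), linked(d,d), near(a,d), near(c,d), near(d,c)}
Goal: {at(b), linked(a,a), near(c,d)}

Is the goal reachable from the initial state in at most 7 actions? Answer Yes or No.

1. free(a,d)  →  {at(d), clear(b), clear(d), linked(a,a), linked(a,b), linked(c,a), linked(d,a), linked(d,d), near(a,d), near(c,d), near(d,c)}
2. tag(d)  →  {clear(b), clear(d), linked(a,a), linked(a,b), linked(c,a), linked(d,a), linked(d,d), near(a,d), near(c,d), near(d,c), near(d,d)}
3. move(a,d)  →  {at(a), clear(b), linked(a,a), linked(a,b), linked(c,a), linked(d,d), near(a,d), near(c,d), near(d,c)}
4. tag(a)  →  {clear(a), clear(b), linked(a,a), linked(a,b), linked(c,a), linked(d,d), near(a,a), near(a,d), near(c,d), near(d,c)}
5. move(b,a)  →  {at(b), clear(b), linked(a,a), linked(c,a), linked(d,d), near(a,d), near(c,d), near(d,c)}
optimal plan length = 5; 5 ≤ 7

Yes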